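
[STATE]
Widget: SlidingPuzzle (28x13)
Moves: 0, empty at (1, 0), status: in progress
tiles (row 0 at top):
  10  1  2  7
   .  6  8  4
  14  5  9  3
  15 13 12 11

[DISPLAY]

┌────┬────┬────┬────┐       
│ 10 │  1 │  2 │  7 │       
├────┼────┼────┼────┤       
│    │  6 │  8 │  4 │       
├────┼────┼────┼────┤       
│ 14 │  5 │  9 │  3 │       
├────┼────┼────┼────┤       
│ 15 │ 13 │ 12 │ 11 │       
└────┴────┴────┴────┘       
Moves: 0                    
                            
                            
                            


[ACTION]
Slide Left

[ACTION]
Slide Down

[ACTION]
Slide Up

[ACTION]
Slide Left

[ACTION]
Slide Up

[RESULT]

┌────┬────┬────┬────┐       
│ 10 │  1 │  2 │  7 │       
├────┼────┼────┼────┤       
│  6 │  8 │  9 │  4 │       
├────┼────┼────┼────┤       
│ 14 │  5 │    │  3 │       
├────┼────┼────┼────┤       
│ 15 │ 13 │ 12 │ 11 │       
└────┴────┴────┴────┘       
Moves: 5                    
                            
                            
                            


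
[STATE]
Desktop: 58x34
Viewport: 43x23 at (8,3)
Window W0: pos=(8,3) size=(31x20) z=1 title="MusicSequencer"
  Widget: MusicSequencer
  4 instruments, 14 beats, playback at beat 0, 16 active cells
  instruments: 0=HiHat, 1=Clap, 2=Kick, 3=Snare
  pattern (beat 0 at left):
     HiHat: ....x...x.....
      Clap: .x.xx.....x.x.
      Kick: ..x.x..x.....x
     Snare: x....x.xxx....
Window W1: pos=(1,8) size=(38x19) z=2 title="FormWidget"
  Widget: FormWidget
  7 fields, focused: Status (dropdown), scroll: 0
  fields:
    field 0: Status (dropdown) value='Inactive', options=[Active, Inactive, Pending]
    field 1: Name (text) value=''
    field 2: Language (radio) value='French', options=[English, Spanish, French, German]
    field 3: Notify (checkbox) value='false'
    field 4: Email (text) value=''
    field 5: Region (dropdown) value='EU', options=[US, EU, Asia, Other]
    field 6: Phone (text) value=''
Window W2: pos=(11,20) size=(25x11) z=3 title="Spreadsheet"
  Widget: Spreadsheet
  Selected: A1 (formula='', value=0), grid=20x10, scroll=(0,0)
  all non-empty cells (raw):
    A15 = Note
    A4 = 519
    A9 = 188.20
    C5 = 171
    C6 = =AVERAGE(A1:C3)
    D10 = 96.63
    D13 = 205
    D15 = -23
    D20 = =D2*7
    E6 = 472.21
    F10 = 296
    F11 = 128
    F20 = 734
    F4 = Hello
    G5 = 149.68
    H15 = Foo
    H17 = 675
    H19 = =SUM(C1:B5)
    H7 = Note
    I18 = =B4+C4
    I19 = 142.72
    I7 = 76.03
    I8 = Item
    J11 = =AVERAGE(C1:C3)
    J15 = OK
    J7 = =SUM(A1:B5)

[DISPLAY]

┏━━━━━━━━━━━━━━━━━━━━━━━━━━━━━┓            
┃ MusicSequencer              ┃            
┠─────────────────────────────┨            
┃      ▼1234567890123         ┃            
┃ HiHat····█···█·····         ┃            
━━━━━━━━━━━━━━━━━━━━━━━━━━━━━━┓            
idget                         ┃            
──────────────────────────────┨            
us:     [Inactive           ▼]┃            
:       [                    ]┃            
uage:   ( ) English  ( ) Spani┃            
fy:     [ ]                   ┃            
l:      [                    ]┃            
on:     [EU                 ▼]┃            
e:      [                    ]┃            
                              ┃            
                              ┃            
   ┏━━━━━━━━━━━━━━━━━━━━━━━┓  ┃            
   ┃ Spreadsheet           ┃  ┃            
   ┠───────────────────────┨  ┃            
   ┃A1:                    ┃  ┃            
   ┃       A       B       ┃  ┃            
   ┃-----------------------┃  ┃            


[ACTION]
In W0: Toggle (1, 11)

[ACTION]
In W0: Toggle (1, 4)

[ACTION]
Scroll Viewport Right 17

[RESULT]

━━━━━━━━━━━━━━━━━━━━━━━┓                   
Sequencer              ┃                   
───────────────────────┨                   
▼1234567890123         ┃                   
····█···█·····         ┃                   
━━━━━━━━━━━━━━━━━━━━━━━┓                   
                       ┃                   
───────────────────────┨                   
 [Inactive           ▼]┃                   
 [                    ]┃                   
 ( ) English  ( ) Spani┃                   
 [ ]                   ┃                   
 [                    ]┃                   
 [EU                 ▼]┃                   
 [                    ]┃                   
                       ┃                   
                       ┃                   
━━━━━━━━━━━━━━━━━━━━┓  ┃                   
readsheet           ┃  ┃                   
────────────────────┨  ┃                   
                    ┃  ┃                   
    A       B       ┃  ┃                   
--------------------┃  ┃                   


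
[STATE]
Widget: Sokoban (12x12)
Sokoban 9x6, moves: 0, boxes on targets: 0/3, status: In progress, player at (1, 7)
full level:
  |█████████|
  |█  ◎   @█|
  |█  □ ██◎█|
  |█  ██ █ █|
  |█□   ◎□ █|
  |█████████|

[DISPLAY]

█████████   
█  ◎   @█   
█  □ ██◎█   
█  ██ █ █   
█□   ◎□ █   
█████████   
Moves: 0  0/
            
            
            
            
            


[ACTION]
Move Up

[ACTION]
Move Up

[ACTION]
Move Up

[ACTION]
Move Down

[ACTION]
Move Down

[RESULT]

█████████   
█  ◎    █   
█  □ ██◎█   
█  ██ █@█   
█□   ◎□ █   
█████████   
Moves: 2  0/
            
            
            
            
            


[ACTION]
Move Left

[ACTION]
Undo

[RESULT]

█████████   
█  ◎    █   
█  □ ██+█   
█  ██ █ █   
█□   ◎□ █   
█████████   
Moves: 1  0/
            
            
            
            
            


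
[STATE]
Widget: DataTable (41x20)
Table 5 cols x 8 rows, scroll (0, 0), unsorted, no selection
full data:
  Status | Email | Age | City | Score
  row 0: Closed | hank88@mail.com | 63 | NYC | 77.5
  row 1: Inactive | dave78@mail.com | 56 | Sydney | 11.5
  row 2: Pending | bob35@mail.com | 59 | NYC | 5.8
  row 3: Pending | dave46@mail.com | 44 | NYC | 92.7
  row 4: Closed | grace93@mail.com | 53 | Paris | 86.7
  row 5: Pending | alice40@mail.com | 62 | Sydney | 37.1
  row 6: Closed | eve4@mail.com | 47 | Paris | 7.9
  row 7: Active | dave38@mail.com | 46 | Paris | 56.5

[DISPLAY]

Status  │Email           │Age│City  │Scor
────────┼────────────────┼───┼──────┼────
Closed  │hank88@mail.com │63 │NYC   │77.5
Inactive│dave78@mail.com │56 │Sydney│11.5
Pending │bob35@mail.com  │59 │NYC   │5.8 
Pending │dave46@mail.com │44 │NYC   │92.7
Closed  │grace93@mail.com│53 │Paris │86.7
Pending │alice40@mail.com│62 │Sydney│37.1
Closed  │eve4@mail.com   │47 │Paris │7.9 
Active  │dave38@mail.com │46 │Paris │56.5
                                         
                                         
                                         
                                         
                                         
                                         
                                         
                                         
                                         
                                         


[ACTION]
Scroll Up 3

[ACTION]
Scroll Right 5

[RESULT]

tatus  │Email           │Age│City  │Score
───────┼────────────────┼───┼──────┼─────
losed  │hank88@mail.com │63 │NYC   │77.5 
nactive│dave78@mail.com │56 │Sydney│11.5 
ending │bob35@mail.com  │59 │NYC   │5.8  
ending │dave46@mail.com │44 │NYC   │92.7 
losed  │grace93@mail.com│53 │Paris │86.7 
ending │alice40@mail.com│62 │Sydney│37.1 
losed  │eve4@mail.com   │47 │Paris │7.9  
ctive  │dave38@mail.com │46 │Paris │56.5 
                                         
                                         
                                         
                                         
                                         
                                         
                                         
                                         
                                         
                                         


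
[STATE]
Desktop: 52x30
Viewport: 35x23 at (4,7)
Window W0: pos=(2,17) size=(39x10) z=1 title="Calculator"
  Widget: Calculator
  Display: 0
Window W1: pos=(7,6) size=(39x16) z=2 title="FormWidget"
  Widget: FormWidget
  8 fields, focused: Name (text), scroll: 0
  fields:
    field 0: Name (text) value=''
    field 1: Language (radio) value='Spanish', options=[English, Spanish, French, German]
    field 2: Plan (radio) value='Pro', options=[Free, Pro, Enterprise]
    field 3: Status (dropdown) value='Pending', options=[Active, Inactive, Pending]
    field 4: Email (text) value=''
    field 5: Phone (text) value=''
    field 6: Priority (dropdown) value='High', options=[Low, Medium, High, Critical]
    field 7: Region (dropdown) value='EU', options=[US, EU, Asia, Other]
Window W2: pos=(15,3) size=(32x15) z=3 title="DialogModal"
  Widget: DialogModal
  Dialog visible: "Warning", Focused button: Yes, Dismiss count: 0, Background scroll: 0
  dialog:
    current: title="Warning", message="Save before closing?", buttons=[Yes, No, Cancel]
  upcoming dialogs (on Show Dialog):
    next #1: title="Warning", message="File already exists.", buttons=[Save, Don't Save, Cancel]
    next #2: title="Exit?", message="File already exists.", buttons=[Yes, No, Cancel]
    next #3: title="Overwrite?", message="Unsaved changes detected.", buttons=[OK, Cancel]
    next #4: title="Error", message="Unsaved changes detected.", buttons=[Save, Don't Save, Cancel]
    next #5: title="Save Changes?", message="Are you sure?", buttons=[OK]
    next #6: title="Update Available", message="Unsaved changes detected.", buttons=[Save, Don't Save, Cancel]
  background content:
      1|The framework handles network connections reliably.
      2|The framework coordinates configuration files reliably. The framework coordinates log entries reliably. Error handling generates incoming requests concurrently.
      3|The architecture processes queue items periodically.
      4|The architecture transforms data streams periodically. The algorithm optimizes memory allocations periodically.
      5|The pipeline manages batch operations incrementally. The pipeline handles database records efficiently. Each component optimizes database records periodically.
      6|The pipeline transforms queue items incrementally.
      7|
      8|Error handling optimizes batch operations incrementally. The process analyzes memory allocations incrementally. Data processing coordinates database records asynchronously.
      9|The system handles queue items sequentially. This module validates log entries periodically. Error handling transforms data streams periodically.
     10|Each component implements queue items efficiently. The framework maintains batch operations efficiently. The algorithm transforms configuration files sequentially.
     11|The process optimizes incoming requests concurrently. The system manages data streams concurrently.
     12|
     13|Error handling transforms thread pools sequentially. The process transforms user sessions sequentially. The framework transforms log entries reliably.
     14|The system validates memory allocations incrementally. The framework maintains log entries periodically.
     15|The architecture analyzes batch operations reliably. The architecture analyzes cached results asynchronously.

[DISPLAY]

   ┃ FormWi┃The framework coordinat
   ┠───────┃The architecture proces
   ┃> Name:┃The┌───────────────────
   ┃  Langu┃The│       Warning     
   ┃  Plan:┃The│ Save before closin
   ┃  Statu┃   │ [Yes]  No   Cancel
   ┃  Email┃Err└───────────────────
   ┃  Phone┃The system handles queu
   ┃  Prior┃Each component implemen
   ┃  Regio┃The process optimizes i
━━━┃       ┗━━━━━━━━━━━━━━━━━━━━━━━
Cal┃                               
───┃                               
   ┃                               
───┗━━━━━━━━━━━━━━━━━━━━━━━━━━━━━━━
 7 │ 8 │ 9 │ ÷ │                   
───┼───┼───┼───┤                   
 4 │ 5 │ 6 │ × │                   
───┴───┴───┴───┘                   
━━━━━━━━━━━━━━━━━━━━━━━━━━━━━━━━━━━
                                   
                                   
                                   


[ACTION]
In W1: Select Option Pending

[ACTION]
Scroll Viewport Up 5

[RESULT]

                                   
           ┏━━━━━━━━━━━━━━━━━━━━━━━
           ┃ DialogModal           
           ┠───────────────────────
   ┏━━━━━━━┃The framework handles n
   ┃ FormWi┃The framework coordinat
   ┠───────┃The architecture proces
   ┃> Name:┃The┌───────────────────
   ┃  Langu┃The│       Warning     
   ┃  Plan:┃The│ Save before closin
   ┃  Statu┃   │ [Yes]  No   Cancel
   ┃  Email┃Err└───────────────────
   ┃  Phone┃The system handles queu
   ┃  Prior┃Each component implemen
   ┃  Regio┃The process optimizes i
━━━┃       ┗━━━━━━━━━━━━━━━━━━━━━━━
Cal┃                               
───┃                               
   ┃                               
───┗━━━━━━━━━━━━━━━━━━━━━━━━━━━━━━━
 7 │ 8 │ 9 │ ÷ │                   
───┼───┼───┼───┤                   
 4 │ 5 │ 6 │ × │                   


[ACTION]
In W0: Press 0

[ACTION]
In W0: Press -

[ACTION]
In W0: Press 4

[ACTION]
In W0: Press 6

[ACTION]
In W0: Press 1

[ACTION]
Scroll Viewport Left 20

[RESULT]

                                   
               ┏━━━━━━━━━━━━━━━━━━━
               ┃ DialogModal       
               ┠───────────────────
       ┏━━━━━━━┃The framework handl
       ┃ FormWi┃The framework coord
       ┠───────┃The architecture pr
       ┃> Name:┃The┌───────────────
       ┃  Langu┃The│       Warning 
       ┃  Plan:┃The│ Save before cl
       ┃  Statu┃   │ [Yes]  No   Ca
       ┃  Email┃Err└───────────────
       ┃  Phone┃The system handles 
       ┃  Prior┃Each component impl
       ┃  Regio┃The process optimiz
  ┏━━━━┃       ┗━━━━━━━━━━━━━━━━━━━
  ┃ Cal┃                           
  ┠────┃                           
  ┃    ┃                           
  ┃┌───┗━━━━━━━━━━━━━━━━━━━━━━━━━━━
  ┃│ 7 │ 8 │ 9 │ ÷ │               
  ┃├───┼───┼───┼───┤               
  ┃│ 4 │ 5 │ 6 │ × │               


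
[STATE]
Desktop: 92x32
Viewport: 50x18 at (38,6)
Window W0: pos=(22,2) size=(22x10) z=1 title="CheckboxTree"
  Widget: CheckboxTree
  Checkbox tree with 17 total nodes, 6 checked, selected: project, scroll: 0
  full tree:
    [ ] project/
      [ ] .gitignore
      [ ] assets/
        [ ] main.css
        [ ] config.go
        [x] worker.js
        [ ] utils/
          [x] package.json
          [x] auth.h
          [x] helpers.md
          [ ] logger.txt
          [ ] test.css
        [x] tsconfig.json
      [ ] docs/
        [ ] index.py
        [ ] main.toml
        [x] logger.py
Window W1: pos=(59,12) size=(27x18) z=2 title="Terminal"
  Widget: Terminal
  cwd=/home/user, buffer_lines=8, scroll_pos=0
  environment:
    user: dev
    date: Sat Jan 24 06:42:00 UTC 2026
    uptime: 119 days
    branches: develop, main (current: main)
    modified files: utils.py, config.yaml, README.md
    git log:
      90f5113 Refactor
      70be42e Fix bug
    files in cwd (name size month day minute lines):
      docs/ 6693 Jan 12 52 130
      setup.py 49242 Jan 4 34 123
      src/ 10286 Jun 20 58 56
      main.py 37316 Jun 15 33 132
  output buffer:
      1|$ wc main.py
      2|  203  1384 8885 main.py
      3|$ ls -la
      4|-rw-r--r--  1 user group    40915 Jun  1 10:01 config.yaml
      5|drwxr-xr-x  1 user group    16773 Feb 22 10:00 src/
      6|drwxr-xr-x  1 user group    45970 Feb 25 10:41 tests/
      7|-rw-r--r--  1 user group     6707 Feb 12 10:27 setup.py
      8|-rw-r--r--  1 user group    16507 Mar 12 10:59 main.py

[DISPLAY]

re   ┃                                            
     ┃                                            
ss   ┃                                            
.go  ┃                                            
.js  ┃                                            
━━━━━┛                                            
                     ┏━━━━━━━━━━━━━━━━━━━━━━━━━┓  
                     ┃ Terminal                ┃  
                     ┠─────────────────────────┨  
                     ┃$ wc main.py             ┃  
                     ┃  203  1384 8885 main.py ┃  
                     ┃$ ls -la                 ┃  
                     ┃-rw-r--r--  1 user group ┃  
                     ┃drwxr-xr-x  1 user group ┃  
                     ┃drwxr-xr-x  1 user group ┃  
                     ┃-rw-r--r--  1 user group ┃  
                     ┃-rw-r--r--  1 user group ┃  
                     ┃$ █                      ┃  


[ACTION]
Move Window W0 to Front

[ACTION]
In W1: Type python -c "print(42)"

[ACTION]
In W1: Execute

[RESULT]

re   ┃                                            
     ┃                                            
ss   ┃                                            
.go  ┃                                            
.js  ┃                                            
━━━━━┛                                            
                     ┏━━━━━━━━━━━━━━━━━━━━━━━━━┓  
                     ┃ Terminal                ┃  
                     ┠─────────────────────────┨  
                     ┃$ wc main.py             ┃  
                     ┃  203  1384 8885 main.py ┃  
                     ┃$ ls -la                 ┃  
                     ┃-rw-r--r--  1 user group ┃  
                     ┃drwxr-xr-x  1 user group ┃  
                     ┃drwxr-xr-x  1 user group ┃  
                     ┃-rw-r--r--  1 user group ┃  
                     ┃-rw-r--r--  1 user group ┃  
                     ┃$ python -c "print(42)"  ┃  


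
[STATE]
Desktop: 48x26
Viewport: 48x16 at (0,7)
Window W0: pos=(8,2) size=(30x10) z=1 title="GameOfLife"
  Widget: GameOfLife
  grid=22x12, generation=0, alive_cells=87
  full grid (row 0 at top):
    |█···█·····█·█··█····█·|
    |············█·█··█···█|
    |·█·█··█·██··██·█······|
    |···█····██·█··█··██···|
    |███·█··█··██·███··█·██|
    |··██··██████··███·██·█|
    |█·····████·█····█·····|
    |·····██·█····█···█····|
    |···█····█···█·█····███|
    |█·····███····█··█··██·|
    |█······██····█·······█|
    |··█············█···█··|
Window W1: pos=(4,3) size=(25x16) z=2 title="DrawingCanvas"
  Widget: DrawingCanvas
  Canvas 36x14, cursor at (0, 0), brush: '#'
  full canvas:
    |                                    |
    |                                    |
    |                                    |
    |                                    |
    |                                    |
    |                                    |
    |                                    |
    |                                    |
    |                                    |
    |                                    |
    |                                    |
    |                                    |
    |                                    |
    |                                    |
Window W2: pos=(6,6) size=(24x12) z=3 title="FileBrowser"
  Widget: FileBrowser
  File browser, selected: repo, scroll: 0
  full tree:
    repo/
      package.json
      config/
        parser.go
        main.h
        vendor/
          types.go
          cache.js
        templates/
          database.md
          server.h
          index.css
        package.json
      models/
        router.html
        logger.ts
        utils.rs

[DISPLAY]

    ┃ ┃ FileBrowser          ┃█      ┃          
    ┃ ┠──────────────────────┨█      ┃          
    ┃ ┃> [-] repo/           ┃·      ┃          
    ┃ ┃    package.json      ┃·      ┃          
    ┃ ┃    [+] config/       ┃━━━━━━━┛          
    ┃ ┃    [+] models/       ┃                  
    ┃ ┃                      ┃                  
    ┃ ┃                      ┃                  
    ┃ ┃                      ┃                  
    ┃ ┃                      ┃                  
    ┃ ┗━━━━━━━━━━━━━━━━━━━━━━┛                  
    ┗━━━━━━━━━━━━━━━━━━━━━━━┛                   
                                                
                                                
                                                
                                                


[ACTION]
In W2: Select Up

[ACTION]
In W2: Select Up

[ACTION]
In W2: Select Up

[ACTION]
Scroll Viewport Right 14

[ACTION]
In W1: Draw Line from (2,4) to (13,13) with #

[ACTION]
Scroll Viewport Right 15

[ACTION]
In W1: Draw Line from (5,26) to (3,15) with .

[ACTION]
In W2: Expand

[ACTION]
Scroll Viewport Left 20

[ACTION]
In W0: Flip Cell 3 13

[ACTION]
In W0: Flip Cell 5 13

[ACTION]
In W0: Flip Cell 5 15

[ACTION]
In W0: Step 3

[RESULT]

    ┃ ┃ FileBrowser          ┃█      ┃          
    ┃ ┠──────────────────────┨█      ┃          
    ┃ ┃> [-] repo/           ┃█      ┃          
    ┃ ┃    package.json      ┃·      ┃          
    ┃ ┃    [+] config/       ┃━━━━━━━┛          
    ┃ ┃    [+] models/       ┃                  
    ┃ ┃                      ┃                  
    ┃ ┃                      ┃                  
    ┃ ┃                      ┃                  
    ┃ ┃                      ┃                  
    ┃ ┗━━━━━━━━━━━━━━━━━━━━━━┛                  
    ┗━━━━━━━━━━━━━━━━━━━━━━━┛                   
                                                
                                                
                                                
                                                


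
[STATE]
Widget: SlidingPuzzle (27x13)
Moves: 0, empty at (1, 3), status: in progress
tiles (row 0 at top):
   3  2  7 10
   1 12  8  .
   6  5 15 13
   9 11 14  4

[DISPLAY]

┌────┬────┬────┬────┐      
│  3 │  2 │  7 │ 10 │      
├────┼────┼────┼────┤      
│  1 │ 12 │  8 │    │      
├────┼────┼────┼────┤      
│  6 │  5 │ 15 │ 13 │      
├────┼────┼────┼────┤      
│  9 │ 11 │ 14 │  4 │      
└────┴────┴────┴────┘      
Moves: 0                   
                           
                           
                           


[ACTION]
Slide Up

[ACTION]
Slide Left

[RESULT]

┌────┬────┬────┬────┐      
│  3 │  2 │  7 │ 10 │      
├────┼────┼────┼────┤      
│  1 │ 12 │  8 │ 13 │      
├────┼────┼────┼────┤      
│  6 │  5 │ 15 │    │      
├────┼────┼────┼────┤      
│  9 │ 11 │ 14 │  4 │      
└────┴────┴────┴────┘      
Moves: 1                   
                           
                           
                           


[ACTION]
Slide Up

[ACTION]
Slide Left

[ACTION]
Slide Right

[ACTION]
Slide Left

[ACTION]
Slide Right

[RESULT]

┌────┬────┬────┬────┐      
│  3 │  2 │  7 │ 10 │      
├────┼────┼────┼────┤      
│  1 │ 12 │  8 │ 13 │      
├────┼────┼────┼────┤      
│  6 │  5 │ 15 │  4 │      
├────┼────┼────┼────┤      
│  9 │ 11 │    │ 14 │      
└────┴────┴────┴────┘      
Moves: 5                   
                           
                           
                           


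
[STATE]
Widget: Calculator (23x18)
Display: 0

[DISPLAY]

                      0
┌───┬───┬───┬───┐      
│ 7 │ 8 │ 9 │ ÷ │      
├───┼───┼───┼───┤      
│ 4 │ 5 │ 6 │ × │      
├───┼───┼───┼───┤      
│ 1 │ 2 │ 3 │ - │      
├───┼───┼───┼───┤      
│ 0 │ . │ = │ + │      
├───┼───┼───┼───┤      
│ C │ MC│ MR│ M+│      
└───┴───┴───┴───┘      
                       
                       
                       
                       
                       
                       


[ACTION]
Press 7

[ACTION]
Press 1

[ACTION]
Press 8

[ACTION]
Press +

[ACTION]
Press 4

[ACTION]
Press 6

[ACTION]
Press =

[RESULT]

                    764
┌───┬───┬───┬───┐      
│ 7 │ 8 │ 9 │ ÷ │      
├───┼───┼───┼───┤      
│ 4 │ 5 │ 6 │ × │      
├───┼───┼───┼───┤      
│ 1 │ 2 │ 3 │ - │      
├───┼───┼───┼───┤      
│ 0 │ . │ = │ + │      
├───┼───┼───┼───┤      
│ C │ MC│ MR│ M+│      
└───┴───┴───┴───┘      
                       
                       
                       
                       
                       
                       


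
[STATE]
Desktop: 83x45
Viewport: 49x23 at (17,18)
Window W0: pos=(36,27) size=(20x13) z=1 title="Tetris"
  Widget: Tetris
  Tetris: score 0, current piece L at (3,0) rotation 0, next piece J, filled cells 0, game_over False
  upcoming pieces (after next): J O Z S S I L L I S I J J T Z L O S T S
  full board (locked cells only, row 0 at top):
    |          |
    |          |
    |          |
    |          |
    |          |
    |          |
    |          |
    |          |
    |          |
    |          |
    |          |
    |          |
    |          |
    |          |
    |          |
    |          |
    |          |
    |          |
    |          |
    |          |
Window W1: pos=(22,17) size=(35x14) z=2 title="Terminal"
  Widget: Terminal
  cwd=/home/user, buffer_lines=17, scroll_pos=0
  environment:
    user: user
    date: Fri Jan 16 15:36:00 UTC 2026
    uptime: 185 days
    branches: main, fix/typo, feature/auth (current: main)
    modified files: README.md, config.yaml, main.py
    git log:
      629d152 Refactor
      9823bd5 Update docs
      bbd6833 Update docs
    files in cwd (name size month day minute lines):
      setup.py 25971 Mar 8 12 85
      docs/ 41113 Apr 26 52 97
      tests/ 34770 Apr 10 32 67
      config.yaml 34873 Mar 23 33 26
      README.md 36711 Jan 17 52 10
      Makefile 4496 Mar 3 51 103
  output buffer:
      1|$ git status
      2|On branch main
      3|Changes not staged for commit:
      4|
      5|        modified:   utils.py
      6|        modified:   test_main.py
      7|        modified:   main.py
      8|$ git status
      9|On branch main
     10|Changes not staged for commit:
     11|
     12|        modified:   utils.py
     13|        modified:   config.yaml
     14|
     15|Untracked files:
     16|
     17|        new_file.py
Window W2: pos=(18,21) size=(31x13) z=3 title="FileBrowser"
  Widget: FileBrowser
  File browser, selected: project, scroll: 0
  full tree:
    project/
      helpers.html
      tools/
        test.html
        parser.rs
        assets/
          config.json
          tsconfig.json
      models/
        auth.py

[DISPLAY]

     ┃ Terminal                        ┃         
     ┠─────────────────────────────────┨         
     ┃$ git status                     ┃         
 ┏━━━━━━━━━━━━━━━━━━━━━━━━━━━━━┓       ┃         
 ┃ FileBrowser                 ┃mit:   ┃         
 ┠─────────────────────────────┨       ┃         
 ┃> [-] project/               ┃py     ┃         
 ┃    helpers.html             ┃ain.py ┃         
 ┃    [+] tools/               ┃y      ┃         
 ┃    [+] models/              ┃       ┃         
 ┃                             ┃       ┃         
 ┃                             ┃mit:   ┃         
 ┃                             ┃━━━━━━━┛         
 ┃                             ┃      ┃          
 ┃                             ┃      ┃          
 ┗━━━━━━━━━━━━━━━━━━━━━━━━━━━━━┛      ┃          
                   ┃                  ┃          
                   ┃                  ┃          
                   ┃                  ┃          
                   ┃                  ┃          
                   ┃                  ┃          
                   ┗━━━━━━━━━━━━━━━━━━┛          
                                                 


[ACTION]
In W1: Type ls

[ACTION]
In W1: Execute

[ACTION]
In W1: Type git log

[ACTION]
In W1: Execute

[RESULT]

     ┃ Terminal                        ┃         
     ┠─────────────────────────────────┨         
     ┃Untracked files:                 ┃         
 ┏━━━━━━━━━━━━━━━━━━━━━━━━━━━━━┓       ┃         
 ┃ FileBrowser                 ┃       ┃         
 ┠─────────────────────────────┨       ┃         
 ┃> [-] project/               ┃onfig.y┃         
 ┃    helpers.html             ┃       ┃         
 ┃    [+] tools/               ┃       ┃         
 ┃    [+] models/              ┃       ┃         
 ┃                             ┃       ┃         
 ┃                             ┃       ┃         
 ┃                             ┃━━━━━━━┛         
 ┃                             ┃      ┃          
 ┃                             ┃      ┃          
 ┗━━━━━━━━━━━━━━━━━━━━━━━━━━━━━┛      ┃          
                   ┃                  ┃          
                   ┃                  ┃          
                   ┃                  ┃          
                   ┃                  ┃          
                   ┃                  ┃          
                   ┗━━━━━━━━━━━━━━━━━━┛          
                                                 


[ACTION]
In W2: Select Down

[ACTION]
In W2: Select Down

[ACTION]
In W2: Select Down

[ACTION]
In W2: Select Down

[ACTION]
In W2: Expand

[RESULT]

     ┃ Terminal                        ┃         
     ┠─────────────────────────────────┨         
     ┃Untracked files:                 ┃         
 ┏━━━━━━━━━━━━━━━━━━━━━━━━━━━━━┓       ┃         
 ┃ FileBrowser                 ┃       ┃         
 ┠─────────────────────────────┨       ┃         
 ┃  [-] project/               ┃onfig.y┃         
 ┃    helpers.html             ┃       ┃         
 ┃    [+] tools/               ┃       ┃         
 ┃  > [-] models/              ┃       ┃         
 ┃      auth.py                ┃       ┃         
 ┃                             ┃       ┃         
 ┃                             ┃━━━━━━━┛         
 ┃                             ┃      ┃          
 ┃                             ┃      ┃          
 ┗━━━━━━━━━━━━━━━━━━━━━━━━━━━━━┛      ┃          
                   ┃                  ┃          
                   ┃                  ┃          
                   ┃                  ┃          
                   ┃                  ┃          
                   ┃                  ┃          
                   ┗━━━━━━━━━━━━━━━━━━┛          
                                                 


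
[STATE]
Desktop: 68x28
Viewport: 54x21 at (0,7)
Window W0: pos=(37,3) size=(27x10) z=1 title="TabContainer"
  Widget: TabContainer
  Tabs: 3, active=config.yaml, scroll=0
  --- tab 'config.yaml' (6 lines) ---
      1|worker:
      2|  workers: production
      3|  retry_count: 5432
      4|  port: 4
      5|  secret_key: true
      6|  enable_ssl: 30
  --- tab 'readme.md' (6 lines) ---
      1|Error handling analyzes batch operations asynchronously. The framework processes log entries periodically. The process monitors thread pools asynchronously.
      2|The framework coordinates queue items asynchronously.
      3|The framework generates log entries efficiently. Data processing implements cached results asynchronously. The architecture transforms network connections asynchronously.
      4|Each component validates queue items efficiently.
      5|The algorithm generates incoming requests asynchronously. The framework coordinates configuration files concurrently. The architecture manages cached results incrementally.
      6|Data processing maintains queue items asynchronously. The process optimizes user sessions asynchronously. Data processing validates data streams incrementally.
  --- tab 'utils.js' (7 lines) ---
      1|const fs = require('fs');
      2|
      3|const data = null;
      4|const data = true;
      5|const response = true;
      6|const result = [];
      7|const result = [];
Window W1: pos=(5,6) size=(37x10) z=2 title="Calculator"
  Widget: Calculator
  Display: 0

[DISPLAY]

     ┃ Calculator                        ┃────────────
     ┠───────────────────────────────────┨er:         
     ┃                                  0┃rkers: produ
     ┃┌───┬───┬───┬───┐                  ┃try_count: 5
     ┃│ 7 │ 8 │ 9 │ ÷ │                  ┃rt: 4       
     ┃├───┼───┼───┼───┤                  ┃━━━━━━━━━━━━
     ┃│ 4 │ 5 │ 6 │ × │                  ┃            
     ┃└───┴───┴───┴───┘                  ┃            
     ┗━━━━━━━━━━━━━━━━━━━━━━━━━━━━━━━━━━━┛            
                                                      
                                                      
                                                      
                                                      
                                                      
                                                      
                                                      
                                                      
                                                      
                                                      
                                                      
                                                      


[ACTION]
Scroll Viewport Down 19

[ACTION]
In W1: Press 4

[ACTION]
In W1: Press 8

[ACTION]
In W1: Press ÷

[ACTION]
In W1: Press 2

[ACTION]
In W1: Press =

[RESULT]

     ┃ Calculator                        ┃────────────
     ┠───────────────────────────────────┨er:         
     ┃                                 24┃rkers: produ
     ┃┌───┬───┬───┬───┐                  ┃try_count: 5
     ┃│ 7 │ 8 │ 9 │ ÷ │                  ┃rt: 4       
     ┃├───┼───┼───┼───┤                  ┃━━━━━━━━━━━━
     ┃│ 4 │ 5 │ 6 │ × │                  ┃            
     ┃└───┴───┴───┴───┘                  ┃            
     ┗━━━━━━━━━━━━━━━━━━━━━━━━━━━━━━━━━━━┛            
                                                      
                                                      
                                                      
                                                      
                                                      
                                                      
                                                      
                                                      
                                                      
                                                      
                                                      
                                                      
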